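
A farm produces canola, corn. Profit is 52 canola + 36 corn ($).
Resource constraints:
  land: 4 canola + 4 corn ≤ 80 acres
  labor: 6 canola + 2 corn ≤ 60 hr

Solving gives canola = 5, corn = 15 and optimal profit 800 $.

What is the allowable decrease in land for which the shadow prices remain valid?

Binding constraints: land, labor. The basis is B = [[4,4],[6,2]] with det -16.
Per unit decrease in land, x* moves by d = (0.125, -0.375).
The basis stays optimal until corn reaches 0; allowable decrease = 40 acres.

40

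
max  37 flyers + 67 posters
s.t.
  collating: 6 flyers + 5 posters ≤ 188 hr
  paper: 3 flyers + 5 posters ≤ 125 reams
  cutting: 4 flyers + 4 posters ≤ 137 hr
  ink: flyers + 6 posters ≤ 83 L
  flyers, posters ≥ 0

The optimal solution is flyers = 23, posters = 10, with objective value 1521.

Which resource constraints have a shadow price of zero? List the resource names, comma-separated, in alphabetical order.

cutting, paper

collating: 188/188 (binding)
paper: 119/125 (slack 6)
cutting: 132/137 (slack 5)
ink: 83/83 (binding)
By complementary slackness, a constraint with positive slack has shadow price 0 → cutting, paper.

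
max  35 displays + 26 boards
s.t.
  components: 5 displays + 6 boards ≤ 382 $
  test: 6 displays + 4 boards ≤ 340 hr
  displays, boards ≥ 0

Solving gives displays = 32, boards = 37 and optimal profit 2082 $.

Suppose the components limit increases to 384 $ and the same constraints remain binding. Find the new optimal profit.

2084

Both components and test are binding at x*.
From A_Bᵀ y = c: 5·y_components + 6·y_test = 35; 6·y_components + 4·y_test = 26.
→ y_components = 1 and y_test = 5.
Δz = y_components·Δb = 1 × (2) = 2, so new z* = 2082 + 2 = 2084.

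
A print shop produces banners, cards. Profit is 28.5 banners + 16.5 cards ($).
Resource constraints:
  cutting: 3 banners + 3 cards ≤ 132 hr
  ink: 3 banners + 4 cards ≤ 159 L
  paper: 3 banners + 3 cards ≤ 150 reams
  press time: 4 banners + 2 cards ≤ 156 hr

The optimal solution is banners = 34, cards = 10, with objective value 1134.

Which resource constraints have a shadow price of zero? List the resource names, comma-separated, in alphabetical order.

cutting: 132/132 (binding)
ink: 142/159 (slack 17)
paper: 132/150 (slack 18)
press time: 156/156 (binding)
By complementary slackness, a constraint with positive slack has shadow price 0 → ink, paper.

ink, paper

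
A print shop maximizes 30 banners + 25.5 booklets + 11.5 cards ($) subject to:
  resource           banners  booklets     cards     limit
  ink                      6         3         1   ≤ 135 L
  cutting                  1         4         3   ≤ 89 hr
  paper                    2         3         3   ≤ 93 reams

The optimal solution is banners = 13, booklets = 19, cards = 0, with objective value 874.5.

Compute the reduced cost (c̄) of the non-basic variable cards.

Check each constraint at x*: ink 135/135 (tight); cutting 89/89 (tight); paper 83/93 (slack 10).
Slack constraints have shadow price 0 (complementary slackness).
Dual feasibility on the basic columns requires 6·y_ink + 1·y_cutting = 30, 3·y_ink + 4·y_cutting = 25.5.
This yields shadow prices y_ink = 4.5, y_cutting = 3.
Reduced cost of cards: c₃ − yᵀa₃ = 11.5 − (4.5·1 + 3·3) = 11.5 − 13.5 = -2.

-2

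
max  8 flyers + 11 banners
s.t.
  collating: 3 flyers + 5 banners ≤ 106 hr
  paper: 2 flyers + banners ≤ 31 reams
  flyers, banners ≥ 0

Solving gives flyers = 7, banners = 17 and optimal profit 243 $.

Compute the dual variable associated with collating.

2

Both collating and paper are binding at x*.
Dual feasibility on the basic columns requires 3·y_collating + 2·y_paper = 8, 5·y_collating + 1·y_paper = 11.
→ y_collating = 2 and y_paper = 1.
Shadow price of collating = 2.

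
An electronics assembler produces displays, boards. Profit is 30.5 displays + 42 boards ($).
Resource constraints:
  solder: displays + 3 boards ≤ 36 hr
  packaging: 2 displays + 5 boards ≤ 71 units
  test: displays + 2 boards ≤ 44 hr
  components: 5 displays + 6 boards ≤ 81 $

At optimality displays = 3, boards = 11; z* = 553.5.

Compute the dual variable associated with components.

Binding: solder and components. Non-binding: packaging (10 unused), test (19 unused).
Slack constraints have shadow price 0 (complementary slackness).
Dual feasibility on the basic columns requires 1·y_solder + 5·y_components = 30.5, 3·y_solder + 6·y_components = 42.
→ y_solder = 3 and y_components = 5.5.
Shadow price of components = 5.5.

5.5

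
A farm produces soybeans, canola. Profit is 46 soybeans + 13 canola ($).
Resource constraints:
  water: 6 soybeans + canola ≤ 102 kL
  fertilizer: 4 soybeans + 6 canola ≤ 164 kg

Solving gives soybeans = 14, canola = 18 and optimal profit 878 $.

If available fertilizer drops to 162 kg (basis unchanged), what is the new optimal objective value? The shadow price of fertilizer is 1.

Δb = -2, so new z* = 878 + (1)·(-2) = 878 − 2 = 876.

876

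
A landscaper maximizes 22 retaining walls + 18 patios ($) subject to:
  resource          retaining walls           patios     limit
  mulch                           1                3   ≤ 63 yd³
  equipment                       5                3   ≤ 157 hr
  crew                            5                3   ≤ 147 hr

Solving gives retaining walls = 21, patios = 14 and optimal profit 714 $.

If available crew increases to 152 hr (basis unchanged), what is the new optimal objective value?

734

Check each constraint at x*: mulch 63/63 (tight); equipment 147/157 (slack 10); crew 147/147 (tight).
Since equipment is not tight, its dual is 0.
Dual feasibility on the basic columns requires 1·y_mulch + 5·y_crew = 22, 3·y_mulch + 3·y_crew = 18.
→ y_mulch = 2 and y_crew = 4.
Δz = y_crew·Δb = 4 × (5) = 20, so new z* = 714 + 20 = 734.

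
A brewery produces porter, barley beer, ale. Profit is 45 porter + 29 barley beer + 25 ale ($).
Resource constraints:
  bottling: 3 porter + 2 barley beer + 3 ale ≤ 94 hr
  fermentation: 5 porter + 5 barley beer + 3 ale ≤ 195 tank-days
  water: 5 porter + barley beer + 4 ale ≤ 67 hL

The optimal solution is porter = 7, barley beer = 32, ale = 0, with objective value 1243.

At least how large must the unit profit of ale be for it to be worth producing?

31

At the optimum: bottling uses 85 of 94 (slack = 9); fermentation uses 195 of 195 (binding); water uses 67 of 67 (binding).
Since bottling is not tight, its dual is 0.
Dual feasibility on the basic columns requires 5·y_fermentation + 5·y_water = 45, 5·y_fermentation + 1·y_water = 29.
→ y_fermentation = 5 and y_water = 4.
ale enters the basis when its profit ≥ yᵀa₃ = 5·3 + 4·4 = 31.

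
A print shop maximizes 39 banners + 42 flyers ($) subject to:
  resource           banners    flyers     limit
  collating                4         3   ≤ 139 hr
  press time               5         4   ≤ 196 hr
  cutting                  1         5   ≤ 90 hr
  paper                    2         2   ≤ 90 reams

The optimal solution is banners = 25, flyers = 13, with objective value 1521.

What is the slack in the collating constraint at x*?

collating used = 4·25 + 3·13 = 139; slack = 139 − 139 = 0.

0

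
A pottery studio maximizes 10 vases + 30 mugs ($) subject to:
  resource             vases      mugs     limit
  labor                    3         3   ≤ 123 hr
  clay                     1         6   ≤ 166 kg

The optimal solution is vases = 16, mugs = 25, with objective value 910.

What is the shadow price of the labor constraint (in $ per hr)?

Both labor and clay are binding at x*.
Dual feasibility on the basic columns requires 3·y_labor + 1·y_clay = 10, 3·y_labor + 6·y_clay = 30.
→ y_labor = 2 and y_clay = 4.
Shadow price of labor = 2.

2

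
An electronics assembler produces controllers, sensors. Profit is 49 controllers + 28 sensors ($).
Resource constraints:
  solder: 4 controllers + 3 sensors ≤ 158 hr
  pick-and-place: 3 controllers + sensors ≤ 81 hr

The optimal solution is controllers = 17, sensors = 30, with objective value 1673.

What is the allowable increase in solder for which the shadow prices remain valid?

85

Binding constraints: solder, pick-and-place. The basis is B = [[4,3],[3,1]] with det -5.
Per unit increase in solder, x* moves by d = (-0.2, 0.6).
The basis stays optimal until controllers reaches 0; allowable increase = 85 hr.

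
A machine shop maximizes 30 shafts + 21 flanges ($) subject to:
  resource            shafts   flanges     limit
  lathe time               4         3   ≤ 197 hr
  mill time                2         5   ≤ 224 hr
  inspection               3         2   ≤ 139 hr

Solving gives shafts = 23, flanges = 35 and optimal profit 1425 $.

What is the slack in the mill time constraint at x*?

mill time used = 2·23 + 5·35 = 221; slack = 224 − 221 = 3.

3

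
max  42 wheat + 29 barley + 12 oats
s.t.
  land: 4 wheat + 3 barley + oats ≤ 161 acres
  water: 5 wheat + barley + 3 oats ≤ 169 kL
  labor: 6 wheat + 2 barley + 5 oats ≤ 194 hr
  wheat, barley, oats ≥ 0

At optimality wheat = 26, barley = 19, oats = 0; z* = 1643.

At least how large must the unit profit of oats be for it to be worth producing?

14

Check each constraint at x*: land 161/161 (tight); water 149/169 (slack 20); labor 194/194 (tight).
By complementary slackness, y = 0 for the non-binding constraint.
The binding rows give the dual system: 4·y_land + 6·y_labor = 42 and 3·y_land + 2·y_labor = 29.
This yields shadow prices y_land = 9, y_labor = 1.
oats enters the basis when its profit ≥ yᵀa₃ = 9·1 + 1·5 = 14.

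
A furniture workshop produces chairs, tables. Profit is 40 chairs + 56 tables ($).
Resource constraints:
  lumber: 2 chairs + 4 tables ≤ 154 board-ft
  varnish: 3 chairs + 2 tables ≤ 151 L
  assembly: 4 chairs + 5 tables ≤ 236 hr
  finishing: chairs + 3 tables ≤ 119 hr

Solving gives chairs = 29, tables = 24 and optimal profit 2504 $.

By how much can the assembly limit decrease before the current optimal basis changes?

Binding constraints: lumber, assembly. The basis is B = [[2,4],[4,5]] with det -6.
Per unit decrease in assembly, x* moves by d = (-0.6667, 0.3333).
The basis stays optimal until chairs reaches 0; allowable decrease = 43.5 hr.

43.5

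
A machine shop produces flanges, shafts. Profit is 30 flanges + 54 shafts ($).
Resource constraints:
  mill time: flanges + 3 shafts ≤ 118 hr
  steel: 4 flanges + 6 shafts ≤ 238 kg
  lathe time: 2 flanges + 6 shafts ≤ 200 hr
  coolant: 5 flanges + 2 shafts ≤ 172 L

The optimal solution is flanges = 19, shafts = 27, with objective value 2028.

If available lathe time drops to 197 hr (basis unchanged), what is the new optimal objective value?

At the optimum: mill time uses 100 of 118 (slack = 18); steel uses 238 of 238 (binding); lathe time uses 200 of 200 (binding); coolant uses 149 of 172 (slack = 23).
Slack constraints have shadow price 0 (complementary slackness).
From A_Bᵀ y = c: 4·y_steel + 2·y_lathe time = 30; 6·y_steel + 6·y_lathe time = 54.
This yields shadow prices y_steel = 6, y_lathe time = 3.
Δz = y_lathe time·Δb = 3 × (-3) = -9, so new z* = 2028 − 9 = 2019.

2019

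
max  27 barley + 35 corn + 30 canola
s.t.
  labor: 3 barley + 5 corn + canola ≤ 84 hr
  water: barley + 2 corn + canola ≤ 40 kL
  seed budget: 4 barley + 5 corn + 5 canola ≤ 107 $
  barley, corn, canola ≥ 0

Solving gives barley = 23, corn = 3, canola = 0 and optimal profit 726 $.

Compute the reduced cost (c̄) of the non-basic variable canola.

-1

Binding: labor and seed budget. Non-binding: water (11 unused).
By complementary slackness, y = 0 for the non-binding constraint.
The binding rows give the dual system: 3·y_labor + 4·y_seed budget = 27 and 5·y_labor + 5·y_seed budget = 35.
Solving: y_labor = 1, y_seed budget = 6.
Reduced cost of canola: c₃ − yᵀa₃ = 30 − (1·1 + 6·5) = 30 − 31 = -1.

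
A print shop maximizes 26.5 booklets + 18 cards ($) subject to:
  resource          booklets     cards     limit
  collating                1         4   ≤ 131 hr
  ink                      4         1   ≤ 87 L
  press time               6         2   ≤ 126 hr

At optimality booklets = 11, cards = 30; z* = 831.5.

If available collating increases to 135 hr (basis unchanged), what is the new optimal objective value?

841.5

At the optimum: collating uses 131 of 131 (binding); ink uses 74 of 87 (slack = 13); press time uses 126 of 126 (binding).
Slack constraints have shadow price 0 (complementary slackness).
The binding rows give the dual system: 1·y_collating + 6·y_press time = 26.5 and 4·y_collating + 2·y_press time = 18.
→ y_collating = 2.5 and y_press time = 4.
Δz = y_collating·Δb = 2.5 × (4) = 10, so new z* = 831.5 + 10 = 841.5.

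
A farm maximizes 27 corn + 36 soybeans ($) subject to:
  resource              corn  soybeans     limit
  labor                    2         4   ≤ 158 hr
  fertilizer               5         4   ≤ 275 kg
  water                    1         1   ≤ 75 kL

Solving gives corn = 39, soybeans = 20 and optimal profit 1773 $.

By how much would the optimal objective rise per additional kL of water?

Check each constraint at x*: labor 158/158 (tight); fertilizer 275/275 (tight); water 59/75 (slack 16).
By complementary slackness, y = 0 for the non-binding constraint.
Dual feasibility on the basic columns requires 2·y_labor + 5·y_fertilizer = 27, 4·y_labor + 4·y_fertilizer = 36.
This yields shadow prices y_labor = 6, y_fertilizer = 3.
Shadow price of water = 0.

0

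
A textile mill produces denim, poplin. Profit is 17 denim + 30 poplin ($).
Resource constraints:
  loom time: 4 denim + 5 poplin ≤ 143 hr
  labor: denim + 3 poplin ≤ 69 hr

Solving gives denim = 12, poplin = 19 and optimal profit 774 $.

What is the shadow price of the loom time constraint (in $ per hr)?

3

Check each constraint at x*: loom time 143/143 (tight); labor 69/69 (tight).
The binding rows give the dual system: 4·y_loom time + 1·y_labor = 17 and 5·y_loom time + 3·y_labor = 30.
This yields shadow prices y_loom time = 3, y_labor = 5.
Shadow price of loom time = 3.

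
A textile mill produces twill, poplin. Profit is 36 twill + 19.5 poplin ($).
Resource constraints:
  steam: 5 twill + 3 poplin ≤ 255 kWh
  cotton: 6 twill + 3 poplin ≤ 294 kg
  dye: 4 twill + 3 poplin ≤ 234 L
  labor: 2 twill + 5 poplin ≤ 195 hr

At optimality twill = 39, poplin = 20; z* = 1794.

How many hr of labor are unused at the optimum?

labor used = 2·39 + 5·20 = 178; slack = 195 − 178 = 17.

17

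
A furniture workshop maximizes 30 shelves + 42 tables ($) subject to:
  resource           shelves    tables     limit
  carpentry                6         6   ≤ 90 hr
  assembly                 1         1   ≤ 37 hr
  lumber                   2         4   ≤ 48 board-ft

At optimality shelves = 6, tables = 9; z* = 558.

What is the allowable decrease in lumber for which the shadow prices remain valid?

18

Binding constraints: carpentry, lumber. The basis is B = [[6,6],[2,4]] with det 12.
Per unit decrease in lumber, x* moves by d = (0.5, -0.5).
The basis stays optimal until tables reaches 0; allowable decrease = 18 board-ft.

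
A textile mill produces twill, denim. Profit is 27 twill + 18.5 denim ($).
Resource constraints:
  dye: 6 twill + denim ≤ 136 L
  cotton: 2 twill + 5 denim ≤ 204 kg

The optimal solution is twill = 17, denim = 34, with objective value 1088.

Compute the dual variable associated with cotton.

3

Check each constraint at x*: dye 136/136 (tight); cotton 204/204 (tight).
From A_Bᵀ y = c: 6·y_dye + 2·y_cotton = 27; 1·y_dye + 5·y_cotton = 18.5.
This yields shadow prices y_dye = 3.5, y_cotton = 3.
Shadow price of cotton = 3.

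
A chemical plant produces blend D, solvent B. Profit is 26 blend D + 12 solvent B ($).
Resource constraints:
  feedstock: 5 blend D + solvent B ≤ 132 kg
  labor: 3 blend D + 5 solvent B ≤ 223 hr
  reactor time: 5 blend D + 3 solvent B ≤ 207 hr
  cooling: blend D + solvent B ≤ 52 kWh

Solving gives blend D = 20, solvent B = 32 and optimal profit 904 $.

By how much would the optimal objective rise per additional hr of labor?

0

Check each constraint at x*: feedstock 132/132 (tight); labor 220/223 (slack 3); reactor time 196/207 (slack 11); cooling 52/52 (tight).
Since labor, reactor time are not tight, their duals are 0.
Dual feasibility on the basic columns requires 5·y_feedstock + 1·y_cooling = 26, 1·y_feedstock + 1·y_cooling = 12.
Solving: y_feedstock = 3.5, y_cooling = 8.5.
Shadow price of labor = 0.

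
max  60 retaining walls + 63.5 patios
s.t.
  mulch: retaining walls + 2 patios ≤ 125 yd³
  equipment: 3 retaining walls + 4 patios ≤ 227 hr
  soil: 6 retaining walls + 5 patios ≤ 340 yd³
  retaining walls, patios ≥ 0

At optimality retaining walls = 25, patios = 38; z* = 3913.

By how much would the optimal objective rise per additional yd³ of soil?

5.5

Check each constraint at x*: mulch 101/125 (slack 24); equipment 227/227 (tight); soil 340/340 (tight).
By complementary slackness, y = 0 for the non-binding constraint.
The binding rows give the dual system: 3·y_equipment + 6·y_soil = 60 and 4·y_equipment + 5·y_soil = 63.5.
→ y_equipment = 9 and y_soil = 5.5.
Shadow price of soil = 5.5.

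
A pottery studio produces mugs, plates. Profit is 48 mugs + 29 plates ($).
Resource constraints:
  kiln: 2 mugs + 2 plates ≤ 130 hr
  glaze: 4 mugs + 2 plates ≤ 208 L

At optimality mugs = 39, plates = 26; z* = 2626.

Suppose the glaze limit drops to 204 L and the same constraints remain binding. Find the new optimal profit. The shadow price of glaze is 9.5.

Δb = -4, so new z* = 2626 + (9.5)·(-4) = 2626 − 38 = 2588.

2588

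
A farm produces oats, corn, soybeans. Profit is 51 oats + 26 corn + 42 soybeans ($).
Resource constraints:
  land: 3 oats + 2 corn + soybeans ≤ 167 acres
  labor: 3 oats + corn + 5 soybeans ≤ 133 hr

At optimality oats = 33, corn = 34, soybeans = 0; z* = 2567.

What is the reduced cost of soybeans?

Check each constraint at x*: land 167/167 (tight); labor 133/133 (tight).
From A_Bᵀ y = c: 3·y_land + 3·y_labor = 51; 2·y_land + 1·y_labor = 26.
This yields shadow prices y_land = 9, y_labor = 8.
Reduced cost of soybeans: c₃ − yᵀa₃ = 42 − (9·1 + 8·5) = 42 − 49 = -7.

-7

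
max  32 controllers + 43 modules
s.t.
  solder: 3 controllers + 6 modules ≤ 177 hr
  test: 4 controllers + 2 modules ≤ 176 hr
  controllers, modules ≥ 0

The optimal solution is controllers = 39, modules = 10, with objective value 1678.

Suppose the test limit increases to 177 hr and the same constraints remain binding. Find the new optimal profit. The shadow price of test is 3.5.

1681.5

Δb = 1, so new z* = 1678 + (3.5)·(1) = 1678 + 3.5 = 1681.5.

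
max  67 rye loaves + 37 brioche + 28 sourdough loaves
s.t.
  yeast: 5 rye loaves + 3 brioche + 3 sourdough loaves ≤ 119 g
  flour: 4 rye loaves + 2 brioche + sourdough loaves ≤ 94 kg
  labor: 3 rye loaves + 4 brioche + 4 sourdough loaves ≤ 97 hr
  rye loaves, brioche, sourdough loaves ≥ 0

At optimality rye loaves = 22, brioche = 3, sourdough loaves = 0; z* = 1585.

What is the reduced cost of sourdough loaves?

-1

Check each constraint at x*: yeast 119/119 (tight); flour 94/94 (tight); labor 78/97 (slack 19).
Slack constraints have shadow price 0 (complementary slackness).
The binding rows give the dual system: 5·y_yeast + 4·y_flour = 67 and 3·y_yeast + 2·y_flour = 37.
→ y_yeast = 7 and y_flour = 8.
Reduced cost of sourdough loaves: c₃ − yᵀa₃ = 28 − (7·3 + 8·1) = 28 − 29 = -1.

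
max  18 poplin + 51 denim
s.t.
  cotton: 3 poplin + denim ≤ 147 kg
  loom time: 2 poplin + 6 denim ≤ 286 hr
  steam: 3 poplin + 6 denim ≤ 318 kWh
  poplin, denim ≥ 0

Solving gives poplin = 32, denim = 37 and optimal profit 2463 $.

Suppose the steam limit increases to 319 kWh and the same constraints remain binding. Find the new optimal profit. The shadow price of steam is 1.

Δb = 1, so new z* = 2463 + (1)·(1) = 2463 + 1 = 2464.

2464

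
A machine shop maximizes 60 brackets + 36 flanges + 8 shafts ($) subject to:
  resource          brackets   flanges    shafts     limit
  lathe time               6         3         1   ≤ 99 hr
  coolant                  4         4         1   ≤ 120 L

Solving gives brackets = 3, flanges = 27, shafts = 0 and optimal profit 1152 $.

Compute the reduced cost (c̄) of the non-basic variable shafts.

At the optimum: lathe time uses 99 of 99 (binding); coolant uses 120 of 120 (binding).
The binding rows give the dual system: 6·y_lathe time + 4·y_coolant = 60 and 3·y_lathe time + 4·y_coolant = 36.
Solving: y_lathe time = 8, y_coolant = 3.
Reduced cost of shafts: c₃ − yᵀa₃ = 8 − (8·1 + 3·1) = 8 − 11 = -3.

-3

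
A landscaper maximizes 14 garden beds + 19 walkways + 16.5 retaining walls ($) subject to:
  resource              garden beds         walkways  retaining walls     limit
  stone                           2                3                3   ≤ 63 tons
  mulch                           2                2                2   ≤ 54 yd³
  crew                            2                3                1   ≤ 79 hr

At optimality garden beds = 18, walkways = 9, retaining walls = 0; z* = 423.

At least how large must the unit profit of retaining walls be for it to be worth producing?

Binding: stone and mulch. Non-binding: crew (16 unused).
Slack constraints have shadow price 0 (complementary slackness).
The binding rows give the dual system: 2·y_stone + 2·y_mulch = 14 and 3·y_stone + 2·y_mulch = 19.
This yields shadow prices y_stone = 5, y_mulch = 2.
retaining walls enters the basis when its profit ≥ yᵀa₃ = 5·3 + 2·2 = 19.

19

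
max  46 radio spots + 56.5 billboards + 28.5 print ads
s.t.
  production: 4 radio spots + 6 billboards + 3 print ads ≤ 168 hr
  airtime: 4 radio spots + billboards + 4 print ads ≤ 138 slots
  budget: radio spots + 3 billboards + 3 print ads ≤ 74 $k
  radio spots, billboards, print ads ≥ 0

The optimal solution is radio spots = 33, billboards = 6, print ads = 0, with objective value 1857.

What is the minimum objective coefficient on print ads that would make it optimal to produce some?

Binding: production and airtime. Non-binding: budget (23 unused).
Slack constraints have shadow price 0 (complementary slackness).
The binding rows give the dual system: 4·y_production + 4·y_airtime = 46 and 6·y_production + 1·y_airtime = 56.5.
→ y_production = 9 and y_airtime = 2.5.
print ads enters the basis when its profit ≥ yᵀa₃ = 9·3 + 2.5·4 = 37.

37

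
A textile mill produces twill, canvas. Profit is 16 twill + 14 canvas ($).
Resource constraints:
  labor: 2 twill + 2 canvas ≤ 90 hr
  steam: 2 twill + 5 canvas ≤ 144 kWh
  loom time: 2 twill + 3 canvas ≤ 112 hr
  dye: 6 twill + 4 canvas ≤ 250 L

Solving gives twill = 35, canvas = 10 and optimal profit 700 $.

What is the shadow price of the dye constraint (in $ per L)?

1

Binding: labor and dye. Non-binding: steam (24 unused), loom time (12 unused).
By complementary slackness, y = 0 for the non-binding constraints.
From A_Bᵀ y = c: 2·y_labor + 6·y_dye = 16; 2·y_labor + 4·y_dye = 14.
→ y_labor = 5 and y_dye = 1.
Shadow price of dye = 1.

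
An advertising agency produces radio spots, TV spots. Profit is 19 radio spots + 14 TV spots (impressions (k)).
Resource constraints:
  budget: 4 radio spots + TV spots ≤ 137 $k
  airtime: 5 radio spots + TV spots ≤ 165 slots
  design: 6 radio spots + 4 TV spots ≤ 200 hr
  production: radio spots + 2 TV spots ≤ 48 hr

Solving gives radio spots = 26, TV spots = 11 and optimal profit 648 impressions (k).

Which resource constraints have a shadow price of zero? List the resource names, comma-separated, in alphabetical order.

budget: 115/137 (slack 22)
airtime: 141/165 (slack 24)
design: 200/200 (binding)
production: 48/48 (binding)
By complementary slackness, a constraint with positive slack has shadow price 0 → airtime, budget.

airtime, budget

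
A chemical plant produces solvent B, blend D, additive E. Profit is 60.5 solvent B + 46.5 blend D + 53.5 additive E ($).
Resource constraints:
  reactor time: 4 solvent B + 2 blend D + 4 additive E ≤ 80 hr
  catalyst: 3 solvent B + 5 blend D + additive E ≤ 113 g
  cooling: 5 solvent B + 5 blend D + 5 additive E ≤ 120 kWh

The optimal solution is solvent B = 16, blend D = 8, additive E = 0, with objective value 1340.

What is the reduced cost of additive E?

-7

Check each constraint at x*: reactor time 80/80 (tight); catalyst 88/113 (slack 25); cooling 120/120 (tight).
Since catalyst is not tight, its dual is 0.
Dual feasibility on the basic columns requires 4·y_reactor time + 5·y_cooling = 60.5, 2·y_reactor time + 5·y_cooling = 46.5.
This yields shadow prices y_reactor time = 7, y_cooling = 6.5.
Reduced cost of additive E: c₃ − yᵀa₃ = 53.5 − (7·4 + 6.5·5) = 53.5 − 60.5 = -7.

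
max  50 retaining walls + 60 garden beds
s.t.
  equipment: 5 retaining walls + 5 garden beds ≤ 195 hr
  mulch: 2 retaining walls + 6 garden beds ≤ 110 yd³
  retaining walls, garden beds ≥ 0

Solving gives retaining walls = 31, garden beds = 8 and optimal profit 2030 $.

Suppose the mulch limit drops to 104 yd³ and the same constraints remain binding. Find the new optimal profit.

2015

Both equipment and mulch are binding at x*.
The binding rows give the dual system: 5·y_equipment + 2·y_mulch = 50 and 5·y_equipment + 6·y_mulch = 60.
Solving: y_equipment = 9, y_mulch = 2.5.
Δz = y_mulch·Δb = 2.5 × (-6) = -15, so new z* = 2030 − 15 = 2015.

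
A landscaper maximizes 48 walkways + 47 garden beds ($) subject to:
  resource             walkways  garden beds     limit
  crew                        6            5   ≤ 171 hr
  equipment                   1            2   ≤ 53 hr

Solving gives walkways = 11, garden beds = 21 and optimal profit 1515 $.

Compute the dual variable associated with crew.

At the optimum: crew uses 171 of 171 (binding); equipment uses 53 of 53 (binding).
Dual feasibility on the basic columns requires 6·y_crew + 1·y_equipment = 48, 5·y_crew + 2·y_equipment = 47.
This yields shadow prices y_crew = 7, y_equipment = 6.
Shadow price of crew = 7.

7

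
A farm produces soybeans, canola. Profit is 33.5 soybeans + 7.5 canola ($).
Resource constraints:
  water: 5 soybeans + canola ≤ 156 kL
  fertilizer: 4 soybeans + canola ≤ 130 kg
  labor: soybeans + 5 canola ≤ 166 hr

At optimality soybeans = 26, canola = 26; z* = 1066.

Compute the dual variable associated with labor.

0

Binding: water and fertilizer. Non-binding: labor (10 unused).
Since labor is not tight, its dual is 0.
The binding rows give the dual system: 5·y_water + 4·y_fertilizer = 33.5 and 1·y_water + 1·y_fertilizer = 7.5.
Solving: y_water = 3.5, y_fertilizer = 4.
Shadow price of labor = 0.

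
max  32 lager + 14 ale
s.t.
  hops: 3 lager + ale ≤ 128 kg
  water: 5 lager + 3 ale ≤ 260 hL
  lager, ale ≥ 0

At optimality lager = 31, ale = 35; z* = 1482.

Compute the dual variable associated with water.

Both hops and water are binding at x*.
Dual feasibility on the basic columns requires 3·y_hops + 5·y_water = 32, 1·y_hops + 3·y_water = 14.
→ y_hops = 6.5 and y_water = 2.5.
Shadow price of water = 2.5.

2.5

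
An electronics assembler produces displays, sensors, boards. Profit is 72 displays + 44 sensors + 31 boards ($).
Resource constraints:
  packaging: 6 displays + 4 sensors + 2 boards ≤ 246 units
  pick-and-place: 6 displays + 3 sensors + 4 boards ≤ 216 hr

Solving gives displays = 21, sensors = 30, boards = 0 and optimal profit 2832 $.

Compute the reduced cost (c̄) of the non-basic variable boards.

-1

Both packaging and pick-and-place are binding at x*.
Dual feasibility on the basic columns requires 6·y_packaging + 6·y_pick-and-place = 72, 4·y_packaging + 3·y_pick-and-place = 44.
This yields shadow prices y_packaging = 8, y_pick-and-place = 4.
Reduced cost of boards: c₃ − yᵀa₃ = 31 − (8·2 + 4·4) = 31 − 32 = -1.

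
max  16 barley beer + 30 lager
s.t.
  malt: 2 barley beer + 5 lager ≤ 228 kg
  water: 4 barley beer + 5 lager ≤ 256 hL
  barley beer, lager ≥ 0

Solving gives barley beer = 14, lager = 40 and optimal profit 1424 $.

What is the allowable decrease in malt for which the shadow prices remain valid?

Binding constraints: malt, water. The basis is B = [[2,5],[4,5]] with det -10.
Per unit decrease in malt, x* moves by d = (0.5, -0.4).
The basis stays optimal until lager reaches 0; allowable decrease = 100 kg.

100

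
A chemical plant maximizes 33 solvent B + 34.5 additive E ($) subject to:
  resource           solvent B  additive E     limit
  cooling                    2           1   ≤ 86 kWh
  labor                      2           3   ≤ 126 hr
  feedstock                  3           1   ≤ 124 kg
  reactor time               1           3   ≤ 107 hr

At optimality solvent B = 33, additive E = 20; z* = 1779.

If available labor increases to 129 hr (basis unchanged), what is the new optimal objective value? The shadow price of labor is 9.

Δb = 3, so new z* = 1779 + (9)·(3) = 1779 + 27 = 1806.

1806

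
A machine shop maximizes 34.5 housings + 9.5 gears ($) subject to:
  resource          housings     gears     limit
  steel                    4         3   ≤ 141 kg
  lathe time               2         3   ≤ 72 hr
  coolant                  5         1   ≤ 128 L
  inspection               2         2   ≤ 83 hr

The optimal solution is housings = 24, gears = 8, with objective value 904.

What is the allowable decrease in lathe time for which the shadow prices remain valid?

Binding constraints: lathe time, coolant. The basis is B = [[2,3],[5,1]] with det -13.
Per unit decrease in lathe time, x* moves by d = (0.0769, -0.3846).
The basis stays optimal until gears reaches 0; allowable decrease = 20.8 hr.

20.8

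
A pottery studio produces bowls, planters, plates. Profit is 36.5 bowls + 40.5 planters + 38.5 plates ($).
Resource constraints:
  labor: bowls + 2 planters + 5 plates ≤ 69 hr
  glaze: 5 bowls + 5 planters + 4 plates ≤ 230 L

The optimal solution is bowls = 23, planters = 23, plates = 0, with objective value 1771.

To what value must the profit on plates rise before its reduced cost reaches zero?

At the optimum: labor uses 69 of 69 (binding); glaze uses 230 of 230 (binding).
Dual feasibility on the basic columns requires 1·y_labor + 5·y_glaze = 36.5, 2·y_labor + 5·y_glaze = 40.5.
→ y_labor = 4 and y_glaze = 6.5.
plates enters the basis when its profit ≥ yᵀa₃ = 4·5 + 6.5·4 = 46.

46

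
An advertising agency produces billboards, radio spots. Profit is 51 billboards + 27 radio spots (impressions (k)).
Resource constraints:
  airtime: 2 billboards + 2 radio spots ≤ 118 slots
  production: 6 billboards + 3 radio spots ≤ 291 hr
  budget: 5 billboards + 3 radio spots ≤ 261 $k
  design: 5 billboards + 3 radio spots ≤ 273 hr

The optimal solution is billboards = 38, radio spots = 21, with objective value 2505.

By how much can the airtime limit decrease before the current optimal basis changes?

21

Binding constraints: airtime, production. The basis is B = [[2,2],[6,3]] with det -6.
Per unit decrease in airtime, x* moves by d = (0.5, -1).
The basis stays optimal until radio spots reaches 0; allowable decrease = 21 slots.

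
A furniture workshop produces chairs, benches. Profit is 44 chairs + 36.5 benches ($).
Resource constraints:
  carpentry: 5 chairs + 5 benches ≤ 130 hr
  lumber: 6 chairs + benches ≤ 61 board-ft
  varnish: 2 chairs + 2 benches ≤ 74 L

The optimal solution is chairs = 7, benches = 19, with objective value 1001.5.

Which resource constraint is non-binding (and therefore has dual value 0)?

varnish

carpentry: 130/130 (binding)
lumber: 61/61 (binding)
varnish: 52/74 (slack 22)
By complementary slackness, a constraint with positive slack has shadow price 0 → varnish.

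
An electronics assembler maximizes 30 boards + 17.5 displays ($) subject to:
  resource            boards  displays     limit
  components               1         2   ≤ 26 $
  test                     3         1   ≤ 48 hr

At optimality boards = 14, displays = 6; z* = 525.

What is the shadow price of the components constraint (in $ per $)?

Both components and test are binding at x*.
From A_Bᵀ y = c: 1·y_components + 3·y_test = 30; 2·y_components + 1·y_test = 17.5.
This yields shadow prices y_components = 4.5, y_test = 8.5.
Shadow price of components = 4.5.

4.5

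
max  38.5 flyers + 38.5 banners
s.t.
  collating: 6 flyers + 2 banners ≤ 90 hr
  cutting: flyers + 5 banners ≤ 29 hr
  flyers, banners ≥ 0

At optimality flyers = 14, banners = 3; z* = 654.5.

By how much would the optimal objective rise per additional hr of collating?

At the optimum: collating uses 90 of 90 (binding); cutting uses 29 of 29 (binding).
The binding rows give the dual system: 6·y_collating + 1·y_cutting = 38.5 and 2·y_collating + 5·y_cutting = 38.5.
→ y_collating = 5.5 and y_cutting = 5.5.
Shadow price of collating = 5.5.

5.5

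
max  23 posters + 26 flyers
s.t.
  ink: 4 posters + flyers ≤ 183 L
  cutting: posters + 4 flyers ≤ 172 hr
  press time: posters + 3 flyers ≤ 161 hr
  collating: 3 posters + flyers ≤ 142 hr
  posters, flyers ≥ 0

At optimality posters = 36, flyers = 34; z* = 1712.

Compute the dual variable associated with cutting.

Check each constraint at x*: ink 178/183 (slack 5); cutting 172/172 (tight); press time 138/161 (slack 23); collating 142/142 (tight).
Since ink, press time are not tight, their duals are 0.
The binding rows give the dual system: 1·y_cutting + 3·y_collating = 23 and 4·y_cutting + 1·y_collating = 26.
This yields shadow prices y_cutting = 5, y_collating = 6.
Shadow price of cutting = 5.

5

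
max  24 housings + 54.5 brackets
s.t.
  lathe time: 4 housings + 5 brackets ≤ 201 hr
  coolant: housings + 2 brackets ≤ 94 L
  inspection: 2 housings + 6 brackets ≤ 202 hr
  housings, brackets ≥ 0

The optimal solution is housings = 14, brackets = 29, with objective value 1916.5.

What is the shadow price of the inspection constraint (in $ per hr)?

Binding: lathe time and inspection. Non-binding: coolant (22 unused).
Since coolant is not tight, its dual is 0.
From A_Bᵀ y = c: 4·y_lathe time + 2·y_inspection = 24; 5·y_lathe time + 6·y_inspection = 54.5.
This yields shadow prices y_lathe time = 2.5, y_inspection = 7.
Shadow price of inspection = 7.

7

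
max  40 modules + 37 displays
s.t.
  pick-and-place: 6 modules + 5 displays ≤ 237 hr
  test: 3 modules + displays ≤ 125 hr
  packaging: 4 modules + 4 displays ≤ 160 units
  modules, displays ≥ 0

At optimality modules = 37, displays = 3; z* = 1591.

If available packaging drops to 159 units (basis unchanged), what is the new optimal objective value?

Binding: pick-and-place and packaging. Non-binding: test (11 unused).
Since test is not tight, its dual is 0.
The binding rows give the dual system: 6·y_pick-and-place + 4·y_packaging = 40 and 5·y_pick-and-place + 4·y_packaging = 37.
Solving: y_pick-and-place = 3, y_packaging = 5.5.
Δz = y_packaging·Δb = 5.5 × (-1) = -5.5, so new z* = 1591 − 5.5 = 1585.5.

1585.5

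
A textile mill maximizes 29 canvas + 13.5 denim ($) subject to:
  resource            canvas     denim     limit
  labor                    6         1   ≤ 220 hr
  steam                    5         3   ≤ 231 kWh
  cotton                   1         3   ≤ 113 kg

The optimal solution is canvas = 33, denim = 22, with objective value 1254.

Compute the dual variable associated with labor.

Binding: labor and steam. Non-binding: cotton (14 unused).
By complementary slackness, y = 0 for the non-binding constraint.
Dual feasibility on the basic columns requires 6·y_labor + 5·y_steam = 29, 1·y_labor + 3·y_steam = 13.5.
Solving: y_labor = 1.5, y_steam = 4.
Shadow price of labor = 1.5.

1.5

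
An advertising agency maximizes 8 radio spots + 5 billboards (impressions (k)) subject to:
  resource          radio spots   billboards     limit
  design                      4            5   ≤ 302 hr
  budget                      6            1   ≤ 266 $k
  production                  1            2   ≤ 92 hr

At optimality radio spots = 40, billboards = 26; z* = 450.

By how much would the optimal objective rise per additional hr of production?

Binding: budget and production. Non-binding: design (12 unused).
Since design is not tight, its dual is 0.
From A_Bᵀ y = c: 6·y_budget + 1·y_production = 8; 1·y_budget + 2·y_production = 5.
This yields shadow prices y_budget = 1, y_production = 2.
Shadow price of production = 2.

2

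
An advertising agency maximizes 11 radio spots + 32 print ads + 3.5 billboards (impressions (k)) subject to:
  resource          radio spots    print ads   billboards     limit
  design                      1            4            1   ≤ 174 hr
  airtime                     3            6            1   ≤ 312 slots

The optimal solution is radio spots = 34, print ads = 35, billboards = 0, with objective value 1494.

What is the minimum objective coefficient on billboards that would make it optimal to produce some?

Check each constraint at x*: design 174/174 (tight); airtime 312/312 (tight).
Dual feasibility on the basic columns requires 1·y_design + 3·y_airtime = 11, 4·y_design + 6·y_airtime = 32.
Solving: y_design = 5, y_airtime = 2.
billboards enters the basis when its profit ≥ yᵀa₃ = 5·1 + 2·1 = 7.

7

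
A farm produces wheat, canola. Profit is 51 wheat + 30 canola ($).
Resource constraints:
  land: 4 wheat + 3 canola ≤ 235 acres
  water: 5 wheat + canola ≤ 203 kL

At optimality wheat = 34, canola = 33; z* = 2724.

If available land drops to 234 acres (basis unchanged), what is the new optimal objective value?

2715

Check each constraint at x*: land 235/235 (tight); water 203/203 (tight).
The binding rows give the dual system: 4·y_land + 5·y_water = 51 and 3·y_land + 1·y_water = 30.
Solving: y_land = 9, y_water = 3.
Δz = y_land·Δb = 9 × (-1) = -9, so new z* = 2724 − 9 = 2715.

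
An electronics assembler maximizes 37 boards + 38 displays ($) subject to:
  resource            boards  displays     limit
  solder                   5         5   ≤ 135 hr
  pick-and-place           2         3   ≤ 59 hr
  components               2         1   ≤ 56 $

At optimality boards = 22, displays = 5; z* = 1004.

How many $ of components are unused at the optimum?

7

components used = 2·22 + 1·5 = 49; slack = 56 − 49 = 7.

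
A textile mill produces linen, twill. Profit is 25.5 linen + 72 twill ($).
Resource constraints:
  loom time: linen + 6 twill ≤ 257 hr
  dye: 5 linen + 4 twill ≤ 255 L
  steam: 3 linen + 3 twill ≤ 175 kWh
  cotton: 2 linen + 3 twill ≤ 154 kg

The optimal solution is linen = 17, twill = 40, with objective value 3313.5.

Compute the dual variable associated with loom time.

Binding: loom time and cotton. Non-binding: dye (10 unused), steam (4 unused).
Slack constraints have shadow price 0 (complementary slackness).
From A_Bᵀ y = c: 1·y_loom time + 2·y_cotton = 25.5; 6·y_loom time + 3·y_cotton = 72.
This yields shadow prices y_loom time = 7.5, y_cotton = 9.
Shadow price of loom time = 7.5.

7.5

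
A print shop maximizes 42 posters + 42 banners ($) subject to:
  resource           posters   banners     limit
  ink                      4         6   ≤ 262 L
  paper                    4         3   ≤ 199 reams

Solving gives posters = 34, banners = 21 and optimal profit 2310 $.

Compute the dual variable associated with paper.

Check each constraint at x*: ink 262/262 (tight); paper 199/199 (tight).
The binding rows give the dual system: 4·y_ink + 4·y_paper = 42 and 6·y_ink + 3·y_paper = 42.
This yields shadow prices y_ink = 3.5, y_paper = 7.
Shadow price of paper = 7.

7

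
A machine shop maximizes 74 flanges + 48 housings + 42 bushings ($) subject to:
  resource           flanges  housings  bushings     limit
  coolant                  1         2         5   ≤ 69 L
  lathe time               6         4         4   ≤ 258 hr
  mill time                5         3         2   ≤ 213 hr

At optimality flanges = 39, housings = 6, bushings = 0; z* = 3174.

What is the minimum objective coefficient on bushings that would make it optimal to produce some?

Check each constraint at x*: coolant 51/69 (slack 18); lathe time 258/258 (tight); mill time 213/213 (tight).
By complementary slackness, y = 0 for the non-binding constraint.
The binding rows give the dual system: 6·y_lathe time + 5·y_mill time = 74 and 4·y_lathe time + 3·y_mill time = 48.
This yields shadow prices y_lathe time = 9, y_mill time = 4.
bushings enters the basis when its profit ≥ yᵀa₃ = 9·4 + 4·2 = 44.

44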